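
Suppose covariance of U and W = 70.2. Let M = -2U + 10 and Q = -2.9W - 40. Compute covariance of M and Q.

covariance of M and Q = a·c·covariance of U and W = (-2)·(-2.9)·70.2 = 407.16. Additive constants drop out.

covariance of M and Q = 407.16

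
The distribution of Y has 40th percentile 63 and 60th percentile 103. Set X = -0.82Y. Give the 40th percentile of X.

Since a = -0.82 < 0 the transformation is decreasing, reversing order: the 40th percentile of X corresponds to the 60th percentile of Y.
So P_{40}(X) = a·P_{60}(Y) + b = (-0.82)·103 = -84.46.

40th percentile of X = -84.46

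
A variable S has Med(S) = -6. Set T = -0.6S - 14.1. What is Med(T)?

Med(T) = -10.5

A linear map preserves order up to sign, so Med(T) = a·Med(S) + b = (-0.6)·(-6) + (-14.1) = -10.5.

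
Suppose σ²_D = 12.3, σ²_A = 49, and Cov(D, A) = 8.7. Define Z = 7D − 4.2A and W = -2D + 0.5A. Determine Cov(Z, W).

Cov(Z, W) = -171.57

By bilinearity, Cov(Z, W) = ac·σ²_D + bd·σ²_A + (ad+bc)·Cov(D, A), with a=7, b=-4.2, c=-2, d=0.5.
ac·σ²_D = 7·(-2)·12.3 = -172.2
bd·σ²_A = (-4.2)·0.5·49 = -102.9
(ad+bc)·Cov(D, A) = (11.9)·8.7 = 103.53
Cov(Z, W) = -172.2 + (-102.9) + 103.53 = -171.57.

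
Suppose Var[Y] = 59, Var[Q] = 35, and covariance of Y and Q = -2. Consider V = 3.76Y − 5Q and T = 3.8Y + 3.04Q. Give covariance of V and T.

covariance of V and T = 326.1312

By bilinearity, covariance of V and T = ac·Var[Y] + bd·Var[Q] + (ad+bc)·covariance of Y and Q, with a=3.76, b=-5, c=3.8, d=3.04.
ac·Var[Y] = 3.76·3.8·59 = 842.992
bd·Var[Q] = (-5)·3.04·35 = -532
(ad+bc)·covariance of Y and Q = (-7.5696)·(-2) = 15.1392
covariance of V and T = 842.992 + (-532) + 15.1392 = 326.1312.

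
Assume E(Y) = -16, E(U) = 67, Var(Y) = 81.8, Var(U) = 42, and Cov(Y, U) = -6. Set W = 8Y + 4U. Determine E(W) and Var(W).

E(W) = 140, Var(W) = 5523.2

E(W) = 8·E(Y) + 4·E(U) = 8·(-16) + 4·67 = 140.
Var(W) = a²·Var(Y) + b²·Var(U) + 2ab·Cov(Y, U) with a = 8, b = 4.
= 8²·81.8 + 4²·42 + 2·8·4·(-6)
= 5235.2 + 672 + (-384) = 5523.2.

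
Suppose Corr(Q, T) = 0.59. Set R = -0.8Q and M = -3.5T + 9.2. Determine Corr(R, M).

Linear rescalings preserve correlation up to sign; here the slopes -0.8 and -3.5 have the same sign, so Corr(R, M) = Corr(Q, T) = 0.59.

Corr(R, M) = 0.59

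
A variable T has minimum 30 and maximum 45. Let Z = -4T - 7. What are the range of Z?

Range(Z) = 60

Range of T = 45 − 30 = 15.
Range(Z) = |a|·Range(T) = |-4|·15 = 60.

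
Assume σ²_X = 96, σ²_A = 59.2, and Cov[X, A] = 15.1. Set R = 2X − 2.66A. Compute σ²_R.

σ²_R = a²·σ²_X + b²·σ²_A + 2ab·Cov[X, A] with a = 2, b = -2.66.
= 2²·96 + (-2.66)²·59.2 + 2·2·(-2.66)·15.1
= 384 + 418.87552 + (-160.664) = 642.21152.

σ²_R = 642.21152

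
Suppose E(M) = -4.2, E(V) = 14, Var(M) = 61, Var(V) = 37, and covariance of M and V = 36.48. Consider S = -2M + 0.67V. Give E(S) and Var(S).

E(S) = 17.78, Var(S) = 162.8429

E(S) = (-2)·E(M) + 0.67·E(V) = (-2)·(-4.2) + 0.67·14 = 17.78.
Var(S) = a²·Var(M) + b²·Var(V) + 2ab·covariance of M and V with a = -2, b = 0.67.
= (-2)²·61 + 0.67²·37 + 2·(-2)·0.67·36.48
= 244 + 16.6093 + (-97.7664) = 162.8429.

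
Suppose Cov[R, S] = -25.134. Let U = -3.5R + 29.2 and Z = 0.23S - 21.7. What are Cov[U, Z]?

Cov[U, Z] = a·c·Cov[R, S] = (-3.5)·0.23·(-25.134) = 20.23287. Additive constants drop out.

Cov[U, Z] = 20.23287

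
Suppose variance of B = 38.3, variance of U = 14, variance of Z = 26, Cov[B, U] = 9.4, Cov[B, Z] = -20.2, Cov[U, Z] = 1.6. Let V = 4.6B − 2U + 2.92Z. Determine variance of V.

variance of V = a²·variance of B + b²·variance of U + c²·variance of Z + 2ab·Cov[B, U] + 2ac·Cov[B, Z] + 2bc·Cov[U, Z], with a = 4.6, b = -2, c = 2.92.
= 810.428 + 56 + 221.6864 + (-172.96) + (-542.6528) + (-18.688)
= 353.8136.

variance of V = 353.8136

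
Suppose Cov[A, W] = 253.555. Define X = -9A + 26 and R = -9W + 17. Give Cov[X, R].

Cov[X, R] = a·c·Cov[A, W] = (-9)·(-9)·253.555 = 20537.955. Additive constants drop out.

Cov[X, R] = 20537.955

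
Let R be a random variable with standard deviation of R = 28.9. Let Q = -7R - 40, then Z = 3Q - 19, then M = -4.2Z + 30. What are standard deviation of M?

standard deviation of Q = |-7|·28.9 = 202.3.
standard deviation of Z = |3|·202.3 = 606.9.
standard deviation of M = |-4.2|·606.9 = 2548.98.

standard deviation of M = 2548.98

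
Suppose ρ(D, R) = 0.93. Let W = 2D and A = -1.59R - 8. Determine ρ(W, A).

Linear rescalings preserve |correlation|; the slopes 2 and -1.59 have opposite signs, so the correlation flips sign: ρ(W, A) = −ρ(D, R) = -0.93.

ρ(W, A) = -0.93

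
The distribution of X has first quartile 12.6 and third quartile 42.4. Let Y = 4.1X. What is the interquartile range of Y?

IQR(Y) = 122.18

IQR of X = Q3 − Q1 = 42.4 − 12.6 = 29.8.
Under Y = aX + b, IQR(Y) = |a|·IQR(X) = |4.1|·29.8 = 122.18 (shifts cancel; spread scales by |a|).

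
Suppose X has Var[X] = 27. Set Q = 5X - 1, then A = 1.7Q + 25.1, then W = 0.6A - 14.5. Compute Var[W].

Var[Q] = 5²·27 = 675.
Var[A] = 1.7²·675 = 1950.75.
Var[W] = 0.6²·1950.75 = 702.27.

Var[W] = 702.27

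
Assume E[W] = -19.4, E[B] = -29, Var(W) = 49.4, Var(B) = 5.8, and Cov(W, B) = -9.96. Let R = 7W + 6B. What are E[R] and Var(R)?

E[R] = -309.8, Var(R) = 1792.76

E[R] = 7·E[W] + 6·E[B] = 7·(-19.4) + 6·(-29) = -309.8.
Var(R) = a²·Var(W) + b²·Var(B) + 2ab·Cov(W, B) with a = 7, b = 6.
= 7²·49.4 + 6²·5.8 + 2·7·6·(-9.96)
= 2420.6 + 208.8 + (-836.64) = 1792.76.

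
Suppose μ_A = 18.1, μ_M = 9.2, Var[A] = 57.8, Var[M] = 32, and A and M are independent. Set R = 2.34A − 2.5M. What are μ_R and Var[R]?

μ_R = 19.354, Var[R] = 516.48968

μ_R = 2.34·μ_A + (-2.5)·μ_M = 2.34·18.1 + (-2.5)·9.2 = 19.354.
Var[R] = a²·Var[A] + b²·Var[M] + 2ab·covariance of A and M with a = 2.34, b = -2.5.
Independence gives covariance of A and M = 0.
= 2.34²·57.8 + (-2.5)²·32 + 2·2.34·(-2.5)·0
= 316.48968 + 200 + 0 = 516.48968.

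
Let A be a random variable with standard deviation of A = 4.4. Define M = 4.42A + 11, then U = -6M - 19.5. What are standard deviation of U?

standard deviation of U = 116.688

standard deviation of M = |4.42|·4.4 = 19.448.
standard deviation of U = |-6|·19.448 = 116.688.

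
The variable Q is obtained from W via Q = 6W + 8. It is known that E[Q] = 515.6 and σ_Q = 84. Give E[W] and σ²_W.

E[W] = 84.6, σ²_W = 196

From Q = 6W + 8: E[Q] = a·E[W] + b, so E[W] = (E[Q] − b)/a = (515.6 − 8)/6 = 84.6.
σ²_Q = 84² = 7056.
σ²_Q = a²·σ²_W, so σ²_W = 7056/6² = 196.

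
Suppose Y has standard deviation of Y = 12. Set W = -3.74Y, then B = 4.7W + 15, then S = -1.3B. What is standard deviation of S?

standard deviation of S = 274.2168

standard deviation of W = |-3.74|·12 = 44.88.
standard deviation of B = |4.7|·44.88 = 210.936.
standard deviation of S = |-1.3|·210.936 = 274.2168.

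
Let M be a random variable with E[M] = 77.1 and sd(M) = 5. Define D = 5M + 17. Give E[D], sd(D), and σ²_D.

E[D] = 402.5, sd(D) = 25, σ²_D = 625

D = 5M + 17 is linear with a = 5, b = 17.
E[D] = a·E[M] + b = 5·77.1 + 17 = 402.5.
sd(D) = |a|·sd(M) = |5|·5 = 25.
σ²_M = 5² = 25.
σ²_D = a²·σ²_M = 5²·25 = 625 (the additive constant 17 does not affect variance).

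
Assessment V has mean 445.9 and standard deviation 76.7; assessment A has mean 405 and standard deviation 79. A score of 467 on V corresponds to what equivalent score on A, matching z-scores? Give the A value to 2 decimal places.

z = (467 − 445.9)/76.7 ≈ 0.2751.
A = 405 + z·79 = 405 + (467 − 445.9)·79/76.7 ≈ 426.73.

A = 426.73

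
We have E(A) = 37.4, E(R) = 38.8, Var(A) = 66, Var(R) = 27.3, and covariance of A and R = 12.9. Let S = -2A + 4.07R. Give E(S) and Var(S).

E(S) = (-2)·E(A) + 4.07·E(R) = (-2)·37.4 + 4.07·38.8 = 83.116.
Var(S) = a²·Var(A) + b²·Var(R) + 2ab·covariance of A and R with a = -2, b = 4.07.
= (-2)²·66 + 4.07²·27.3 + 2·(-2)·4.07·12.9
= 264 + 452.22177 + (-210.012) = 506.20977.

E(S) = 83.116, Var(S) = 506.20977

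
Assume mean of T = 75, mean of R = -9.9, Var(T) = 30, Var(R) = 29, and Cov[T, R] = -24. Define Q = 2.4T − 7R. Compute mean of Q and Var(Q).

mean of Q = 249.3, Var(Q) = 2400.2

mean of Q = 2.4·mean of T + (-7)·mean of R = 2.4·75 + (-7)·(-9.9) = 249.3.
Var(Q) = a²·Var(T) + b²·Var(R) + 2ab·Cov[T, R] with a = 2.4, b = -7.
= 2.4²·30 + (-7)²·29 + 2·2.4·(-7)·(-24)
= 172.8 + 1421 + 806.4 = 2400.2.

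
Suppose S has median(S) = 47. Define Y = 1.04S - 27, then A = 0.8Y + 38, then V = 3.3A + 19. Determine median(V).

median(V) = 202.1632

median(Y) = 1.04·47 + (-27) = 21.88.
median(A) = 0.8·21.88 + 38 = 55.504.
median(V) = 3.3·55.504 + 19 = 202.1632.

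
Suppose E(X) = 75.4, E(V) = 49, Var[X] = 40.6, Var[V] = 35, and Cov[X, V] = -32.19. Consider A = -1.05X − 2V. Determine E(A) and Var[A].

E(A) = -177.17, Var[A] = 49.5635

E(A) = (-1.05)·E(X) + (-2)·E(V) = (-1.05)·75.4 + (-2)·49 = -177.17.
Var[A] = a²·Var[X] + b²·Var[V] + 2ab·Cov[X, V] with a = -1.05, b = -2.
= (-1.05)²·40.6 + (-2)²·35 + 2·(-1.05)·(-2)·(-32.19)
= 44.7615 + 140 + (-135.198) = 49.5635.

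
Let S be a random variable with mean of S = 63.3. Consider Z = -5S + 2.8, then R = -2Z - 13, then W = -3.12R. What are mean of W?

mean of W = -1916.928

mean of Z = (-5)·63.3 + 2.8 = -313.7.
mean of R = (-2)·(-313.7) + (-13) = 614.4.
mean of W = (-3.12)·614.4 = -1916.928.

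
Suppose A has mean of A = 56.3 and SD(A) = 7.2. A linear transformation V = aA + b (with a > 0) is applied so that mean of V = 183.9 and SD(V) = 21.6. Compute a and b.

a = 3, b = 15

SD(V) = a·SD(A) (a > 0), so a = 21.6/7.2 = 3.
mean of V = a·mean of A + b, so b = 183.9 − 3·56.3 = 15.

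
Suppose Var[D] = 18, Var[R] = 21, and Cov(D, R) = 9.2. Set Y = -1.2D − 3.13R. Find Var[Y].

Var[Y] = 300.7653

Var[Y] = a²·Var[D] + b²·Var[R] + 2ab·Cov(D, R) with a = -1.2, b = -3.13.
= (-1.2)²·18 + (-3.13)²·21 + 2·(-1.2)·(-3.13)·9.2
= 25.92 + 205.7349 + 69.1104 = 300.7653.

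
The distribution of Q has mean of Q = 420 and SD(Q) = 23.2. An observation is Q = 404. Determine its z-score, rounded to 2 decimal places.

z = -0.69

z = (Q − mean of Q) / SD(Q) = (404 − 420) / 23.2 ≈ -0.69.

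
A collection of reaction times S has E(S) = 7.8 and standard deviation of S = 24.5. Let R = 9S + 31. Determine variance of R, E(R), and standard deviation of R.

R = 9S + 31 is linear with a = 9, b = 31.
variance of S = 24.5² = 600.25.
variance of R = a²·variance of S = 9²·600.25 = 48620.25 (the additive constant 31 does not affect variance).
E(R) = a·E(S) + b = 9·7.8 + 31 = 101.2.
standard deviation of R = |a|·standard deviation of S = |9|·24.5 = 220.5.

variance of R = 48620.25, E(R) = 101.2, standard deviation of R = 220.5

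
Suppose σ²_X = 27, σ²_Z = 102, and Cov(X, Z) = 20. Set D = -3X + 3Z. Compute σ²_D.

σ²_D = a²·σ²_X + b²·σ²_Z + 2ab·Cov(X, Z) with a = -3, b = 3.
= (-3)²·27 + 3²·102 + 2·(-3)·3·20
= 243 + 918 + (-360) = 801.

σ²_D = 801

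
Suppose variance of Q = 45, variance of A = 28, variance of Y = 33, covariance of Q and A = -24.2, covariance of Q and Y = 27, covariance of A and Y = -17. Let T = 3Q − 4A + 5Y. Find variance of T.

variance of T = 3748.8

variance of T = a²·variance of Q + b²·variance of A + c²·variance of Y + 2ab·covariance of Q and A + 2ac·covariance of Q and Y + 2bc·covariance of A and Y, with a = 3, b = -4, c = 5.
= 405 + 448 + 825 + 580.8 + 810 + 680
= 3748.8.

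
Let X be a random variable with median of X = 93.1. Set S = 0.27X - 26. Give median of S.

A linear map preserves order up to sign, so median of S = a·median of X + b = 0.27·93.1 + (-26) = -0.863.

median of S = -0.863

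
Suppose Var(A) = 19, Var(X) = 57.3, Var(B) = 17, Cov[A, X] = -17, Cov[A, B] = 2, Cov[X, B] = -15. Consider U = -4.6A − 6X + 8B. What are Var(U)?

Var(U) = 3907.24

Var(U) = a²·Var(A) + b²·Var(X) + c²·Var(B) + 2ab·Cov[A, X] + 2ac·Cov[A, B] + 2bc·Cov[X, B], with a = -4.6, b = -6, c = 8.
= 402.04 + 2062.8 + 1088 + (-938.4) + (-147.2) + 1440
= 3907.24.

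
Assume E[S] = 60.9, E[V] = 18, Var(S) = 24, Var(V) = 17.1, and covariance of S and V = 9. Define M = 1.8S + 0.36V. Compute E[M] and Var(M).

E[M] = 116.1, Var(M) = 91.64016

E[M] = 1.8·E[S] + 0.36·E[V] = 1.8·60.9 + 0.36·18 = 116.1.
Var(M) = a²·Var(S) + b²·Var(V) + 2ab·covariance of S and V with a = 1.8, b = 0.36.
= 1.8²·24 + 0.36²·17.1 + 2·1.8·0.36·9
= 77.76 + 2.21616 + 11.664 = 91.64016.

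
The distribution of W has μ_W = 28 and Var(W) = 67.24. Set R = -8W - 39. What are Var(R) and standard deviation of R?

Var(R) = 4303.36, standard deviation of R = 65.6

R = -8W - 39 is linear with a = -8, b = -39.
Var(R) = a²·Var(W) = (-8)²·67.24 = 4303.36 (the additive constant -39 does not affect variance).
standard deviation of W = √67.24 = 8.2.
standard deviation of R = |a|·standard deviation of W = |-8|·8.2 = 65.6.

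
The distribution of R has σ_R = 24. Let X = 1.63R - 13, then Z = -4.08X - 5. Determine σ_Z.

σ_X = |1.63|·24 = 39.12.
σ_Z = |-4.08|·39.12 = 159.6096.

σ_Z = 159.6096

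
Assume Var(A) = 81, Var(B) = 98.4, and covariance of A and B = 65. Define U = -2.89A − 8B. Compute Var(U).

Var(U) = a²·Var(A) + b²·Var(B) + 2ab·covariance of A and B with a = -2.89, b = -8.
= (-2.89)²·81 + (-8)²·98.4 + 2·(-2.89)·(-8)·65
= 676.5201 + 6297.6 + 3005.6 = 9979.7201.

Var(U) = 9979.7201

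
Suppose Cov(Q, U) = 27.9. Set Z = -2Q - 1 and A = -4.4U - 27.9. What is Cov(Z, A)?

Cov(Z, A) = a·c·Cov(Q, U) = (-2)·(-4.4)·27.9 = 245.52. Additive constants drop out.

Cov(Z, A) = 245.52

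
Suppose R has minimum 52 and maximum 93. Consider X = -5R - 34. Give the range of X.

Range(X) = 205

Range of R = 93 − 52 = 41.
Range(X) = |a|·Range(R) = |-5|·41 = 205.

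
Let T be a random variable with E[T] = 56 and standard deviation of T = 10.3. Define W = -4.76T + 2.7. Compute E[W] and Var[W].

W = -4.76T + 2.7 is linear with a = -4.76, b = 2.7.
E[W] = a·E[T] + b = (-4.76)·56 + 2.7 = -263.86.
Var[T] = 10.3² = 106.09.
Var[W] = a²·Var[T] = (-4.76)²·106.09 = 2403.744784 (the additive constant 2.7 does not affect variance).

E[W] = -263.86, Var[W] = 2403.744784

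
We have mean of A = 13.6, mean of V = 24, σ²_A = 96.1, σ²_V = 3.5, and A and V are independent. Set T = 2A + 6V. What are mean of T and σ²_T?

mean of T = 2·mean of A + 6·mean of V = 2·13.6 + 6·24 = 171.2.
σ²_T = a²·σ²_A + b²·σ²_V + 2ab·Cov(A, V) with a = 2, b = 6.
Independence gives Cov(A, V) = 0.
= 2²·96.1 + 6²·3.5 + 2·2·6·0
= 384.4 + 126 + 0 = 510.4.

mean of T = 171.2, σ²_T = 510.4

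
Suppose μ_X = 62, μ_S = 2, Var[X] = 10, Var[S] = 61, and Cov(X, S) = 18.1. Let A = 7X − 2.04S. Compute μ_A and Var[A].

μ_A = 429.92, Var[A] = 226.9216

μ_A = 7·μ_X + (-2.04)·μ_S = 7·62 + (-2.04)·2 = 429.92.
Var[A] = a²·Var[X] + b²·Var[S] + 2ab·Cov(X, S) with a = 7, b = -2.04.
= 7²·10 + (-2.04)²·61 + 2·7·(-2.04)·18.1
= 490 + 253.8576 + (-516.936) = 226.9216.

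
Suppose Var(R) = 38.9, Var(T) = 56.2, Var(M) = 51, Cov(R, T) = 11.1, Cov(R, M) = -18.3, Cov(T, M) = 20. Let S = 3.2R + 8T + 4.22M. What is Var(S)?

Var(S) = 6327.838

Var(S) = a²·Var(R) + b²·Var(T) + c²·Var(M) + 2ab·Cov(R, T) + 2ac·Cov(R, M) + 2bc·Cov(T, M), with a = 3.2, b = 8, c = 4.22.
= 398.336 + 3596.8 + 908.2284 + 568.32 + (-494.2464) + 1350.4
= 6327.838.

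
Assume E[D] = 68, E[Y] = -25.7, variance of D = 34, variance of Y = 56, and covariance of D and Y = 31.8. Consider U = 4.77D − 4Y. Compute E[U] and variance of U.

E[U] = 4.77·E[D] + (-4)·E[Y] = 4.77·68 + (-4)·(-25.7) = 427.16.
variance of U = a²·variance of D + b²·variance of Y + 2ab·covariance of D and Y with a = 4.77, b = -4.
= 4.77²·34 + (-4)²·56 + 2·4.77·(-4)·31.8
= 773.5986 + 896 + (-1213.488) = 456.1106.

E[U] = 427.16, variance of U = 456.1106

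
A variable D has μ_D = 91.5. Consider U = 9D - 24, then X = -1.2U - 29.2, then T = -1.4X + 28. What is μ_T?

μ_T = 1412.04

μ_U = 9·91.5 + (-24) = 799.5.
μ_X = (-1.2)·799.5 + (-29.2) = -988.6.
μ_T = (-1.4)·(-988.6) + 28 = 1412.04.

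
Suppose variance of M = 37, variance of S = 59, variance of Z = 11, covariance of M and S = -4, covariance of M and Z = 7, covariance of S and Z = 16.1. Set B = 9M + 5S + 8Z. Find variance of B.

variance of B = a²·variance of M + b²·variance of S + c²·variance of Z + 2ab·covariance of M and S + 2ac·covariance of M and Z + 2bc·covariance of S and Z, with a = 9, b = 5, c = 8.
= 2997 + 1475 + 704 + (-360) + 1008 + 1288
= 7112.

variance of B = 7112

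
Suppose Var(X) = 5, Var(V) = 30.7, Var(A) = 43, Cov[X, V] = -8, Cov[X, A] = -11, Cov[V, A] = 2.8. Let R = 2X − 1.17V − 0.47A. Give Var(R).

Var(R) = a²·Var(X) + b²·Var(V) + c²·Var(A) + 2ab·Cov[X, V] + 2ac·Cov[X, A] + 2bc·Cov[V, A], with a = 2, b = -1.17, c = -0.47.
= 20 + 42.02523 + 9.4987 + 37.44 + 20.68 + 3.07944
= 132.72337.

Var(R) = 132.72337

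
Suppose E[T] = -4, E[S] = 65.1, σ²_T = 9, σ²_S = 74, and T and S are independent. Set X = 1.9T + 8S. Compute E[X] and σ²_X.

E[X] = 1.9·E[T] + 8·E[S] = 1.9·(-4) + 8·65.1 = 513.2.
σ²_X = a²·σ²_T + b²·σ²_S + 2ab·covariance of T and S with a = 1.9, b = 8.
Independence gives covariance of T and S = 0.
= 1.9²·9 + 8²·74 + 2·1.9·8·0
= 32.49 + 4736 + 0 = 4768.49.

E[X] = 513.2, σ²_X = 4768.49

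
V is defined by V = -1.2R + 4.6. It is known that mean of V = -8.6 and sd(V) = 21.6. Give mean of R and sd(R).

mean of R = 11, sd(R) = 18

From V = -1.2R + 4.6: mean of V = a·mean of R + b, so mean of R = (mean of V − b)/a = (-8.6 − 4.6)/(-1.2) = 11.
sd(V) = |a|·sd(R), so sd(R) = 21.6/|-1.2| = 18.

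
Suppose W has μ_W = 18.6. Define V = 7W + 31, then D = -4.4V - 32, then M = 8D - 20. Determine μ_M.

μ_V = 7·18.6 + 31 = 161.2.
μ_D = (-4.4)·161.2 + (-32) = -741.28.
μ_M = 8·(-741.28) + (-20) = -5950.24.

μ_M = -5950.24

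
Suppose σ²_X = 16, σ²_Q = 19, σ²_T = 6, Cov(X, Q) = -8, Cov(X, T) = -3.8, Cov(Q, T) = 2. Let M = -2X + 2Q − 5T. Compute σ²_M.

σ²_M = a²·σ²_X + b²·σ²_Q + c²·σ²_T + 2ab·Cov(X, Q) + 2ac·Cov(X, T) + 2bc·Cov(Q, T), with a = -2, b = 2, c = -5.
= 64 + 76 + 150 + 64 + (-76) + (-40)
= 238.

σ²_M = 238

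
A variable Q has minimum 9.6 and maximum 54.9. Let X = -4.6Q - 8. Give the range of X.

Range(X) = 208.38

Range of Q = 54.9 − 9.6 = 45.3.
Range(X) = |a|·Range(Q) = |-4.6|·45.3 = 208.38.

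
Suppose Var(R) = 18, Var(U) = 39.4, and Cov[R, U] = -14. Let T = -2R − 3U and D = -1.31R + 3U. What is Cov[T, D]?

By bilinearity, Cov[T, D] = ac·Var(R) + bd·Var(U) + (ad+bc)·Cov[R, U], with a=-2, b=-3, c=-1.31, d=3.
ac·Var(R) = (-2)·(-1.31)·18 = 47.16
bd·Var(U) = (-3)·3·39.4 = -354.6
(ad+bc)·Cov[R, U] = (-2.07)·(-14) = 28.98
Cov[T, D] = 47.16 + (-354.6) + 28.98 = -278.46.

Cov[T, D] = -278.46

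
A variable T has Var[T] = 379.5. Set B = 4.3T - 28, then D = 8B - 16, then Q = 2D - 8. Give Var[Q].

Var[B] = 4.3²·379.5 = 7016.955.
Var[D] = 8²·7016.955 = 449085.12.
Var[Q] = 2²·449085.12 = 1796340.48.

Var[Q] = 1796340.48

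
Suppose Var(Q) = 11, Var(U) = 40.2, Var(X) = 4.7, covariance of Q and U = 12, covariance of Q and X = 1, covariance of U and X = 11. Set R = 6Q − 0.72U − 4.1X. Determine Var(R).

Var(R) = a²·Var(Q) + b²·Var(U) + c²·Var(X) + 2ab·covariance of Q and U + 2ac·covariance of Q and X + 2bc·covariance of U and X, with a = 6, b = -0.72, c = -4.1.
= 396 + 20.83968 + 79.007 + (-103.68) + (-49.2) + 64.944
= 407.91068.

Var(R) = 407.91068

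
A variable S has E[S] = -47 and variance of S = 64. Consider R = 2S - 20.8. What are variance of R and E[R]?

R = 2S - 20.8 is linear with a = 2, b = -20.8.
variance of R = a²·variance of S = 2²·64 = 256 (the additive constant -20.8 does not affect variance).
E[R] = a·E[S] + b = 2·(-47) + (-20.8) = -114.8.

variance of R = 256, E[R] = -114.8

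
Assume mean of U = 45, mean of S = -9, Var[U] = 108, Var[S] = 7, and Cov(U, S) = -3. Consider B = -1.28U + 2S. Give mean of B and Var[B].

mean of B = -75.6, Var[B] = 220.3072

mean of B = (-1.28)·mean of U + 2·mean of S = (-1.28)·45 + 2·(-9) = -75.6.
Var[B] = a²·Var[U] + b²·Var[S] + 2ab·Cov(U, S) with a = -1.28, b = 2.
= (-1.28)²·108 + 2²·7 + 2·(-1.28)·2·(-3)
= 176.9472 + 28 + 15.36 = 220.3072.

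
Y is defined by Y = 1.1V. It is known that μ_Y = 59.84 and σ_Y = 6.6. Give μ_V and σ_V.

μ_V = 54.4, σ_V = 6

From Y = 1.1V: μ_Y = a·μ_V + b, so μ_V = (μ_Y − b)/a = (59.84 − 0)/1.1 = 54.4.
σ_Y = |a|·σ_V, so σ_V = 6.6/|1.1| = 6.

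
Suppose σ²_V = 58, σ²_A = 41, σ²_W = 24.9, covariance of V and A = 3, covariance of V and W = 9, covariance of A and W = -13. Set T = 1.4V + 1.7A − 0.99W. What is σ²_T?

σ²_T = 289.66449

σ²_T = a²·σ²_V + b²·σ²_A + c²·σ²_W + 2ab·covariance of V and A + 2ac·covariance of V and W + 2bc·covariance of A and W, with a = 1.4, b = 1.7, c = -0.99.
= 113.68 + 118.49 + 24.40449 + 14.28 + (-24.948) + 43.758
= 289.66449.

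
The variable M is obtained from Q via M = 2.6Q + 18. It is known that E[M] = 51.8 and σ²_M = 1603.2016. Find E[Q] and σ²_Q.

E[Q] = 13, σ²_Q = 237.16

From M = 2.6Q + 18: E[M] = a·E[Q] + b, so E[Q] = (E[M] − b)/a = (51.8 − 18)/2.6 = 13.
σ²_M = a²·σ²_Q, so σ²_Q = 1603.2016/2.6² = 237.16.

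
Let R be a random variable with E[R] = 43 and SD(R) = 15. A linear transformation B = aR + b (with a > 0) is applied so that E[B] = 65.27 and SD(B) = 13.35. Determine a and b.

a = 0.89, b = 27

SD(B) = a·SD(R) (a > 0), so a = 13.35/15 = 0.89.
E[B] = a·E[R] + b, so b = 65.27 − 0.89·43 = 27.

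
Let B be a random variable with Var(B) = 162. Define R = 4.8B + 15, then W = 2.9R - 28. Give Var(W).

Var(W) = 31390.1568

Var(R) = 4.8²·162 = 3732.48.
Var(W) = 2.9²·3732.48 = 31390.1568.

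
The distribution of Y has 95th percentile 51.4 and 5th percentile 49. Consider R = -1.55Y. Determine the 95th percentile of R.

95th percentile of R = -75.95

Since a = -1.55 < 0 the transformation is decreasing, reversing order: the 95th percentile of R corresponds to the 5th percentile of Y.
So P_{95}(R) = a·P_{5}(Y) + b = (-1.55)·49 = -75.95.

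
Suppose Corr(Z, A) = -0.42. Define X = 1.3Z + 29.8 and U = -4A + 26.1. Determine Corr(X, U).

Corr(X, U) = 0.42

Linear rescalings preserve |correlation|; the slopes 1.3 and -4 have opposite signs, so the correlation flips sign: Corr(X, U) = −Corr(Z, A) = 0.42.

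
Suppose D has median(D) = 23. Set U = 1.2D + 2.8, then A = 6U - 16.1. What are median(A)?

median(U) = 1.2·23 + 2.8 = 30.4.
median(A) = 6·30.4 + (-16.1) = 166.3.

median(A) = 166.3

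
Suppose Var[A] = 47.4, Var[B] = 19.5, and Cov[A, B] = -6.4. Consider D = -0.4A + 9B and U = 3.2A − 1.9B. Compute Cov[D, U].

Cov[D, U] = -583.306

By bilinearity, Cov[D, U] = ac·Var[A] + bd·Var[B] + (ad+bc)·Cov[A, B], with a=-0.4, b=9, c=3.2, d=-1.9.
ac·Var[A] = (-0.4)·3.2·47.4 = -60.672
bd·Var[B] = 9·(-1.9)·19.5 = -333.45
(ad+bc)·Cov[A, B] = (29.56)·(-6.4) = -189.184
Cov[D, U] = -60.672 + (-333.45) + (-189.184) = -583.306.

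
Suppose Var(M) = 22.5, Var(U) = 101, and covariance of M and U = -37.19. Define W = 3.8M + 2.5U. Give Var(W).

Var(W) = 249.54

Var(W) = a²·Var(M) + b²·Var(U) + 2ab·covariance of M and U with a = 3.8, b = 2.5.
= 3.8²·22.5 + 2.5²·101 + 2·3.8·2.5·(-37.19)
= 324.9 + 631.25 + (-706.61) = 249.54.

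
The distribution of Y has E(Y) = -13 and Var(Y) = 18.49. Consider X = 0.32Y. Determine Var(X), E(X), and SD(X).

X = 0.32Y is linear with a = 0.32, b = 0.
Var(X) = a²·Var(Y) = 0.32²·18.49 = 1.893376.
E(X) = a·E(Y) + b = 0.32·(-13) = -4.16.
SD(Y) = √18.49 = 4.3.
SD(X) = |a|·SD(Y) = |0.32|·4.3 = 1.376.

Var(X) = 1.893376, E(X) = -4.16, SD(X) = 1.376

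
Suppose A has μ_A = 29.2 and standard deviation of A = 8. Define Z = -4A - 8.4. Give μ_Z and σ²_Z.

μ_Z = -125.2, σ²_Z = 1024

Z = -4A - 8.4 is linear with a = -4, b = -8.4.
μ_Z = a·μ_A + b = (-4)·29.2 + (-8.4) = -125.2.
σ²_A = 8² = 64.
σ²_Z = a²·σ²_A = (-4)²·64 = 1024 (the additive constant -8.4 does not affect variance).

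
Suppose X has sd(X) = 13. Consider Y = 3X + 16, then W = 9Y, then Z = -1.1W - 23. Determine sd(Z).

sd(Z) = 386.1

sd(Y) = |3|·13 = 39.
sd(W) = |9|·39 = 351.
sd(Z) = |-1.1|·351 = 386.1.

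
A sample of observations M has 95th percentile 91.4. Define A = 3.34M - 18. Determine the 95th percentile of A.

Since a = 3.34 > 0 the transformation is increasing, so the 95th percentile of A = a·(P_{95} of M) + b = 3.34·91.4 + (-18) = 287.276.

95th percentile of A = 287.276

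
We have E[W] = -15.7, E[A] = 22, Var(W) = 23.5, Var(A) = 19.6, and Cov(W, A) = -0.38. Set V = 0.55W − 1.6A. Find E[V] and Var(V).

E[V] = 0.55·E[W] + (-1.6)·E[A] = 0.55·(-15.7) + (-1.6)·22 = -43.835.
Var(V) = a²·Var(W) + b²·Var(A) + 2ab·Cov(W, A) with a = 0.55, b = -1.6.
= 0.55²·23.5 + (-1.6)²·19.6 + 2·0.55·(-1.6)·(-0.38)
= 7.10875 + 50.176 + 0.6688 = 57.95355.

E[V] = -43.835, Var(V) = 57.95355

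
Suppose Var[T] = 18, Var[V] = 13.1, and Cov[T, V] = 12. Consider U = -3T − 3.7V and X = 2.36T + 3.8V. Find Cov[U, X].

By bilinearity, Cov[U, X] = ac·Var[T] + bd·Var[V] + (ad+bc)·Cov[T, V], with a=-3, b=-3.7, c=2.36, d=3.8.
ac·Var[T] = (-3)·2.36·18 = -127.44
bd·Var[V] = (-3.7)·3.8·13.1 = -184.186
(ad+bc)·Cov[T, V] = (-20.132)·12 = -241.584
Cov[U, X] = -127.44 + (-184.186) + (-241.584) = -553.21.

Cov[U, X] = -553.21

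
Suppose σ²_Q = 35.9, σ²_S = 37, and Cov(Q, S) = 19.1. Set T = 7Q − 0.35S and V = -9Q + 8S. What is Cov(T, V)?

Cov(T, V) = -1235.535

By bilinearity, Cov(T, V) = ac·σ²_Q + bd·σ²_S + (ad+bc)·Cov(Q, S), with a=7, b=-0.35, c=-9, d=8.
ac·σ²_Q = 7·(-9)·35.9 = -2261.7
bd·σ²_S = (-0.35)·8·37 = -103.6
(ad+bc)·Cov(Q, S) = (59.15)·19.1 = 1129.765
Cov(T, V) = -2261.7 + (-103.6) + 1129.765 = -1235.535.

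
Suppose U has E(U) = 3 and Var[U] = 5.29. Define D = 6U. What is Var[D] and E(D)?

D = 6U is linear with a = 6, b = 0.
Var[D] = a²·Var[U] = 6²·5.29 = 190.44.
E(D) = a·E(U) + b = 6·3 = 18.

Var[D] = 190.44, E(D) = 18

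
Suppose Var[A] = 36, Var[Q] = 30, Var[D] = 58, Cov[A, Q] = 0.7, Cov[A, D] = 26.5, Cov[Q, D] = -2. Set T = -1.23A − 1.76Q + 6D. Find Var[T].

Var[T] = 1889.52312

Var[T] = a²·Var[A] + b²·Var[Q] + c²·Var[D] + 2ab·Cov[A, Q] + 2ac·Cov[A, D] + 2bc·Cov[Q, D], with a = -1.23, b = -1.76, c = 6.
= 54.4644 + 92.928 + 2088 + 3.03072 + (-391.14) + 42.24
= 1889.52312.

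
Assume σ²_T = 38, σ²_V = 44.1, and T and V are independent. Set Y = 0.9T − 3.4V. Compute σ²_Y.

σ²_Y = a²·σ²_T + b²·σ²_V + 2ab·Cov[T, V] with a = 0.9, b = -3.4.
Independence gives Cov[T, V] = 0.
= 0.9²·38 + (-3.4)²·44.1 + 2·0.9·(-3.4)·0
= 30.78 + 509.796 + 0 = 540.576.

σ²_Y = 540.576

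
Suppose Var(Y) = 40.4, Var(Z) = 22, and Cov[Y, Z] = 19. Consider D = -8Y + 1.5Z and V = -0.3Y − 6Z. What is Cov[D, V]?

Cov[D, V] = 802.41

By bilinearity, Cov[D, V] = ac·Var(Y) + bd·Var(Z) + (ad+bc)·Cov[Y, Z], with a=-8, b=1.5, c=-0.3, d=-6.
ac·Var(Y) = (-8)·(-0.3)·40.4 = 96.96
bd·Var(Z) = 1.5·(-6)·22 = -198
(ad+bc)·Cov[Y, Z] = (47.55)·19 = 903.45
Cov[D, V] = 96.96 + (-198) + 903.45 = 802.41.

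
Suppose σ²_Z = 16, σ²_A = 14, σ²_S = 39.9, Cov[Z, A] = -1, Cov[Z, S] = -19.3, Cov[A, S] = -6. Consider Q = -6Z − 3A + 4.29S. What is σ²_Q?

σ²_Q = 2548.32759

σ²_Q = a²·σ²_Z + b²·σ²_A + c²·σ²_S + 2ab·Cov[Z, A] + 2ac·Cov[Z, S] + 2bc·Cov[A, S], with a = -6, b = -3, c = 4.29.
= 576 + 126 + 734.32359 + (-36) + 993.564 + 154.44
= 2548.32759.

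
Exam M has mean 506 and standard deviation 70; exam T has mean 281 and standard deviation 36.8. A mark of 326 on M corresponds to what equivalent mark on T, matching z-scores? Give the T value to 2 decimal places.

z = (326 − 506)/70 ≈ -2.5714.
T = 281 + z·36.8 = 281 + (326 − 506)·36.8/70 ≈ 186.37.

T = 186.37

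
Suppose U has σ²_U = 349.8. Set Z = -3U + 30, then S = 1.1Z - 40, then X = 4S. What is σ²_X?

σ²_Z = (-3)²·349.8 = 3148.2.
σ²_S = 1.1²·3148.2 = 3809.322.
σ²_X = 4²·3809.322 = 60949.152.

σ²_X = 60949.152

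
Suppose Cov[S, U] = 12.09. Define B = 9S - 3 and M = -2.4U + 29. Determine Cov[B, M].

Cov[B, M] = a·c·Cov[S, U] = 9·(-2.4)·12.09 = -261.144. Additive constants drop out.

Cov[B, M] = -261.144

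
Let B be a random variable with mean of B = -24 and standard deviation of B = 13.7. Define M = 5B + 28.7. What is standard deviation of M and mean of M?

M = 5B + 28.7 is linear with a = 5, b = 28.7.
standard deviation of M = |a|·standard deviation of B = |5|·13.7 = 68.5.
mean of M = a·mean of B + b = 5·(-24) + 28.7 = -91.3.

standard deviation of M = 68.5, mean of M = -91.3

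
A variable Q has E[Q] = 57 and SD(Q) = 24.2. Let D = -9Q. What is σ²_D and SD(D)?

D = -9Q is linear with a = -9, b = 0.
σ²_Q = 24.2² = 585.64.
σ²_D = a²·σ²_Q = (-9)²·585.64 = 47436.84.
SD(D) = |a|·SD(Q) = |-9|·24.2 = 217.8.

σ²_D = 47436.84, SD(D) = 217.8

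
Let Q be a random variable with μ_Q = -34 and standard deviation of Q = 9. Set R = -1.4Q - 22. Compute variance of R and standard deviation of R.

R = -1.4Q - 22 is linear with a = -1.4, b = -22.
variance of Q = 9² = 81.
variance of R = a²·variance of Q = (-1.4)²·81 = 158.76 (the additive constant -22 does not affect variance).
standard deviation of R = |a|·standard deviation of Q = |-1.4|·9 = 12.6.

variance of R = 158.76, standard deviation of R = 12.6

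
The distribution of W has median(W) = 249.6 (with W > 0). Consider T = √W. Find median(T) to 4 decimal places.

√W is monotone on this domain, so median(T) = √(249.6) ≈ 15.7987.

median(T) = 15.7987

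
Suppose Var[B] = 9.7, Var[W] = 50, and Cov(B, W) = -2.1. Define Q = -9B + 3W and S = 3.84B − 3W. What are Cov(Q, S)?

By bilinearity, Cov(Q, S) = ac·Var[B] + bd·Var[W] + (ad+bc)·Cov(B, W), with a=-9, b=3, c=3.84, d=-3.
ac·Var[B] = (-9)·3.84·9.7 = -335.232
bd·Var[W] = 3·(-3)·50 = -450
(ad+bc)·Cov(B, W) = (38.52)·(-2.1) = -80.892
Cov(Q, S) = -335.232 + (-450) + (-80.892) = -866.124.

Cov(Q, S) = -866.124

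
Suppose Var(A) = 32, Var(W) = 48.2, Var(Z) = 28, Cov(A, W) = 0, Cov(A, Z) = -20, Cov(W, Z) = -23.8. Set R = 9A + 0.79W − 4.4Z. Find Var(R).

Var(R) = 4913.61922

Var(R) = a²·Var(A) + b²·Var(W) + c²·Var(Z) + 2ab·Cov(A, W) + 2ac·Cov(A, Z) + 2bc·Cov(W, Z), with a = 9, b = 0.79, c = -4.4.
= 2592 + 30.08162 + 542.08 + 0 + 1584 + 165.4576
= 4913.61922.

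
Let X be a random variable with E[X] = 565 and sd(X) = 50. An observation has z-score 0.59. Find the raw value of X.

X = 594.5

X = E[X] + z·sd(X) = 565 + 0.59·50 = 594.5.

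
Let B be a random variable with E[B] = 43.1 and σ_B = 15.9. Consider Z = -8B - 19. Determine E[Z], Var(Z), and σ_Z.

E[Z] = -363.8, Var(Z) = 16179.84, σ_Z = 127.2

Z = -8B - 19 is linear with a = -8, b = -19.
E[Z] = a·E[B] + b = (-8)·43.1 + (-19) = -363.8.
Var(B) = 15.9² = 252.81.
Var(Z) = a²·Var(B) = (-8)²·252.81 = 16179.84 (the additive constant -19 does not affect variance).
σ_Z = |a|·σ_B = |-8|·15.9 = 127.2.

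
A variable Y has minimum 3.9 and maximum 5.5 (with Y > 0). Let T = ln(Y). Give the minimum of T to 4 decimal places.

min(T) = 1.361

ln(Y) is increasing on this domain, so min(T) comes from min(Y) = 3.9: min(T) = ln(3.9) ≈ 1.361.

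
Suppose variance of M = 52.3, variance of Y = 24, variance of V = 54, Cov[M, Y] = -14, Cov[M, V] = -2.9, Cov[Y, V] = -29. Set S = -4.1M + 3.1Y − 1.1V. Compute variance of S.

variance of S = a²·variance of M + b²·variance of Y + c²·variance of V + 2ab·Cov[M, Y] + 2ac·Cov[M, V] + 2bc·Cov[Y, V], with a = -4.1, b = 3.1, c = -1.1.
= 879.163 + 230.64 + 65.34 + 355.88 + (-26.158) + 197.78
= 1702.645.

variance of S = 1702.645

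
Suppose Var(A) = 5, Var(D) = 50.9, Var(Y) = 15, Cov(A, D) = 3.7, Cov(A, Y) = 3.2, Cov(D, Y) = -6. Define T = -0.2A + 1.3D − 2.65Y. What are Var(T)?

Var(T) = 234.3665

Var(T) = a²·Var(A) + b²·Var(D) + c²·Var(Y) + 2ab·Cov(A, D) + 2ac·Cov(A, Y) + 2bc·Cov(D, Y), with a = -0.2, b = 1.3, c = -2.65.
= 0.2 + 86.021 + 105.3375 + (-1.924) + 3.392 + 41.34
= 234.3665.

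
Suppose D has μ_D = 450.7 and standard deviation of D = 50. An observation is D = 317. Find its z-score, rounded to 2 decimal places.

z = (D − μ_D) / standard deviation of D = (317 − 450.7) / 50 ≈ -2.67.

z = -2.67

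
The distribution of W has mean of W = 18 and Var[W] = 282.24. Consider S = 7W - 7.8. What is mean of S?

mean of S = 118.2

S = 7W - 7.8 is linear with a = 7, b = -7.8.
mean of S = a·mean of W + b = 7·18 + (-7.8) = 118.2.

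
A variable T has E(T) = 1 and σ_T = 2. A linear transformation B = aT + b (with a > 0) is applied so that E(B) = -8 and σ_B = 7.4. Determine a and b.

σ_B = a·σ_T (a > 0), so a = 7.4/2 = 3.7.
E(B) = a·E(T) + b, so b = -8 − 3.7·1 = -11.7.

a = 3.7, b = -11.7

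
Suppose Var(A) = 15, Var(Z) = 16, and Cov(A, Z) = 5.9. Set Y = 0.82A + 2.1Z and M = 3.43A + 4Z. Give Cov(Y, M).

By bilinearity, Cov(Y, M) = ac·Var(A) + bd·Var(Z) + (ad+bc)·Cov(A, Z), with a=0.82, b=2.1, c=3.43, d=4.
ac·Var(A) = 0.82·3.43·15 = 42.189
bd·Var(Z) = 2.1·4·16 = 134.4
(ad+bc)·Cov(A, Z) = (10.483)·5.9 = 61.8497
Cov(Y, M) = 42.189 + 134.4 + 61.8497 = 238.4387.

Cov(Y, M) = 238.4387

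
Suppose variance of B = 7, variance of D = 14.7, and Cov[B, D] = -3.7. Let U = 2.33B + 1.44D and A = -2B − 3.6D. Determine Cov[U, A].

By bilinearity, Cov[U, A] = ac·variance of B + bd·variance of D + (ad+bc)·Cov[B, D], with a=2.33, b=1.44, c=-2, d=-3.6.
ac·variance of B = 2.33·(-2)·7 = -32.62
bd·variance of D = 1.44·(-3.6)·14.7 = -76.2048
(ad+bc)·Cov[B, D] = (-11.268)·(-3.7) = 41.6916
Cov[U, A] = -32.62 + (-76.2048) + 41.6916 = -67.1332.

Cov[U, A] = -67.1332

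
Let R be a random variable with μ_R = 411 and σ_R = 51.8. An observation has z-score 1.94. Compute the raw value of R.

R = 511.492

R = μ_R + z·σ_R = 411 + 1.94·51.8 = 511.492.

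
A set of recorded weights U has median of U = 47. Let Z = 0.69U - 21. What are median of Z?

A linear map preserves order up to sign, so median of Z = a·median of U + b = 0.69·47 + (-21) = 11.43.

median of Z = 11.43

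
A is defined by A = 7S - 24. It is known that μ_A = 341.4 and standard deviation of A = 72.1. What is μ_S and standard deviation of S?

μ_S = 52.2, standard deviation of S = 10.3

From A = 7S - 24: μ_A = a·μ_S + b, so μ_S = (μ_A − b)/a = (341.4 − (-24))/7 = 52.2.
standard deviation of A = |a|·standard deviation of S, so standard deviation of S = 72.1/|7| = 10.3.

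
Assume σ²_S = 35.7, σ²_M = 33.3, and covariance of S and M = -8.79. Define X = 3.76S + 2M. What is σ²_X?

σ²_X = a²·σ²_S + b²·σ²_M + 2ab·covariance of S and M with a = 3.76, b = 2.
= 3.76²·35.7 + 2²·33.3 + 2·3.76·2·(-8.79)
= 504.71232 + 133.2 + (-132.2016) = 505.71072.

σ²_X = 505.71072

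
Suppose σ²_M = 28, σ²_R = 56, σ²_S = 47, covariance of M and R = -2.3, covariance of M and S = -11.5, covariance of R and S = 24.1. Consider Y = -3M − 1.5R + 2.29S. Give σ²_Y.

σ²_Y = 596.2157

σ²_Y = a²·σ²_M + b²·σ²_R + c²·σ²_S + 2ab·covariance of M and R + 2ac·covariance of M and S + 2bc·covariance of R and S, with a = -3, b = -1.5, c = 2.29.
= 252 + 126 + 246.4727 + (-20.7) + 158.01 + (-165.567)
= 596.2157.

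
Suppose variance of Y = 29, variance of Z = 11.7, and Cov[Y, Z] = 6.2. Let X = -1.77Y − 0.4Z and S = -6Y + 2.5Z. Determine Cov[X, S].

Cov[X, S] = 283.725

By bilinearity, Cov[X, S] = ac·variance of Y + bd·variance of Z + (ad+bc)·Cov[Y, Z], with a=-1.77, b=-0.4, c=-6, d=2.5.
ac·variance of Y = (-1.77)·(-6)·29 = 307.98
bd·variance of Z = (-0.4)·2.5·11.7 = -11.7
(ad+bc)·Cov[Y, Z] = (-2.025)·6.2 = -12.555
Cov[X, S] = 307.98 + (-11.7) + (-12.555) = 283.725.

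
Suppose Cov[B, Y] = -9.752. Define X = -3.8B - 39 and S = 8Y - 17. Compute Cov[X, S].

Cov[X, S] = 296.4608

Cov[X, S] = a·c·Cov[B, Y] = (-3.8)·8·(-9.752) = 296.4608. Additive constants drop out.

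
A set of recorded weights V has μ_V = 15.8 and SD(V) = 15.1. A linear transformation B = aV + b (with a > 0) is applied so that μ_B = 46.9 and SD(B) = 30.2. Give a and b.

a = 2, b = 15.3

SD(B) = a·SD(V) (a > 0), so a = 30.2/15.1 = 2.
μ_B = a·μ_V + b, so b = 46.9 − 2·15.8 = 15.3.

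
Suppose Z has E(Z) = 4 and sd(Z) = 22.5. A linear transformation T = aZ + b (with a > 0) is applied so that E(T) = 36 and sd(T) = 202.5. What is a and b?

sd(T) = a·sd(Z) (a > 0), so a = 202.5/22.5 = 9.
E(T) = a·E(Z) + b, so b = 36 − 9·4 = 0.

a = 9, b = 0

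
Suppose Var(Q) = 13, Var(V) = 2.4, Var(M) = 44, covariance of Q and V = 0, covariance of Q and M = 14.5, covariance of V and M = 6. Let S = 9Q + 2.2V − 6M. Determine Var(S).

Var(S) = 924.216

Var(S) = a²·Var(Q) + b²·Var(V) + c²·Var(M) + 2ab·covariance of Q and V + 2ac·covariance of Q and M + 2bc·covariance of V and M, with a = 9, b = 2.2, c = -6.
= 1053 + 11.616 + 1584 + 0 + (-1566) + (-158.4)
= 924.216.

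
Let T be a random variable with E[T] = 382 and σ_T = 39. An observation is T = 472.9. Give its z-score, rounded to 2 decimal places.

z = (T − E[T]) / σ_T = (472.9 − 382) / 39 ≈ 2.33.

z = 2.33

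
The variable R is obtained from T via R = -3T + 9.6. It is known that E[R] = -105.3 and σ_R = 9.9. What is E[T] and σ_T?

From R = -3T + 9.6: E[R] = a·E[T] + b, so E[T] = (E[R] − b)/a = (-105.3 − 9.6)/(-3) = 38.3.
σ_R = |a|·σ_T, so σ_T = 9.9/|-3| = 3.3.

E[T] = 38.3, σ_T = 3.3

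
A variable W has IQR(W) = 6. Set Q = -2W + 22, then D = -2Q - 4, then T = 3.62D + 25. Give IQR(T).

IQR(Q) = |-2|·6 = 12.
IQR(D) = |-2|·12 = 24.
IQR(T) = |3.62|·24 = 86.88.

IQR(T) = 86.88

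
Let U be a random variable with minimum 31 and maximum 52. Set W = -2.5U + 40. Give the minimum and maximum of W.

a = -2.5 < 0, so order reverses: min(W) = a·max(U)+b = (-2.5)·52 + 40 = -90; max(W) = a·min(U)+b = (-2.5)·31 + 40 = -37.5.

min(W) = -90, max(W) = -37.5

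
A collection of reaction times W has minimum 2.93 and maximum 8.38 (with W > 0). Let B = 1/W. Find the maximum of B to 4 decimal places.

max(B) = 0.3413

1/W is decreasing on this domain, so max(B) comes from min(W) = 2.93: max(B) = 1/(2.93) ≈ 0.3413.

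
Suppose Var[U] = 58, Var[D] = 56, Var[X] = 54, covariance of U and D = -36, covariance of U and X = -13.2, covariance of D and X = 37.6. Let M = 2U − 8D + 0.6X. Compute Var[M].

Var[M] = 4594.8

Var[M] = a²·Var[U] + b²·Var[D] + c²·Var[X] + 2ab·covariance of U and D + 2ac·covariance of U and X + 2bc·covariance of D and X, with a = 2, b = -8, c = 0.6.
= 232 + 3584 + 19.44 + 1152 + (-31.68) + (-360.96)
= 4594.8.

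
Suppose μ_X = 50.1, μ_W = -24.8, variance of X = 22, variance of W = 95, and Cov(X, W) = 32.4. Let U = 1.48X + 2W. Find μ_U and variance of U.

μ_U = 1.48·μ_X + 2·μ_W = 1.48·50.1 + 2·(-24.8) = 24.548.
variance of U = a²·variance of X + b²·variance of W + 2ab·Cov(X, W) with a = 1.48, b = 2.
= 1.48²·22 + 2²·95 + 2·1.48·2·32.4
= 48.1888 + 380 + 191.808 = 619.9968.

μ_U = 24.548, variance of U = 619.9968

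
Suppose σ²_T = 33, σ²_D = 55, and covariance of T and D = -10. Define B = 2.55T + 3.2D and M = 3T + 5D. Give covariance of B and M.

covariance of B and M = 908.95

By bilinearity, covariance of B and M = ac·σ²_T + bd·σ²_D + (ad+bc)·covariance of T and D, with a=2.55, b=3.2, c=3, d=5.
ac·σ²_T = 2.55·3·33 = 252.45
bd·σ²_D = 3.2·5·55 = 880
(ad+bc)·covariance of T and D = (22.35)·(-10) = -223.5
covariance of B and M = 252.45 + 880 + (-223.5) = 908.95.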